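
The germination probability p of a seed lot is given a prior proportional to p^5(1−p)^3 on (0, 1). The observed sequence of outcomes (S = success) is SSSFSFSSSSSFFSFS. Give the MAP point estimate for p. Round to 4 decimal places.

The prior density ∝ p^5(1−p)^3 is the kernel of Beta(6, 4).
Data: 11 successes in 16 trials (from the sequence). The binomial likelihood contributes p^11(1−p)^5, so the posterior is Beta(6+11, 4+5) = Beta(17, 9).
For Beta(a, b) with a, b > 1 the mode is (a−1)/(a+b−2) = 16/24 ≈ 0.6667.

p̂_MAP = 0.6667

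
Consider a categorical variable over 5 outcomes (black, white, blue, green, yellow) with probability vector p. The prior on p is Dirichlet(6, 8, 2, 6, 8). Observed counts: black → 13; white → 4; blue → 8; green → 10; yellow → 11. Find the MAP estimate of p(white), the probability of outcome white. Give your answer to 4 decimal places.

MAP estimate of p(white) = 0.1549

The posterior is Dirichlet(αᵢ + nᵢ) = Dirichlet(19, 12, 10, 16, 19).
For a Dirichlet(a₁,…,a_K) with all aᵢ > 1, the mode has j-th component (aⱼ − 1)/(Σaᵢ − K).
Here Σaᵢ = 76 and K = 5, so p(white) = (12 − 1)/(76 − 5) = 11/71 ≈ 0.1549.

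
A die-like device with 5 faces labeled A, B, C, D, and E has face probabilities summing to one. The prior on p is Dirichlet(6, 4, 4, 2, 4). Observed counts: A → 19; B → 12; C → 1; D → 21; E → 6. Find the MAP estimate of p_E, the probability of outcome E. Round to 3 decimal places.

MAP estimate of p_E = 0.122

The posterior is Dirichlet(αᵢ + nᵢ) = Dirichlet(25, 16, 5, 23, 10).
For a Dirichlet(a₁,…,a_K) with all aᵢ > 1, the mode has j-th component (aⱼ − 1)/(Σaᵢ − K).
Here Σaᵢ = 79 and K = 5, so p_E = (10 − 1)/(79 − 5) = 9/74 ≈ 0.122.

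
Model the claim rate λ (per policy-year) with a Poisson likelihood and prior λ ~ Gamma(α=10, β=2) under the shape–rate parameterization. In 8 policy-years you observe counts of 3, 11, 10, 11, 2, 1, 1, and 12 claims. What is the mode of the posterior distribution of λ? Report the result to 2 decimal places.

λ̂_MAP = 6.00

Σxᵢ = 3+11+10+11+2+1+1+12 = 51, with n = 8.
Posterior ∝ λ^9e^(−2λ) · λ^51e^(−8λ) = λ^60e^(−10λ), i.e. Gamma(shape=61, rate=10).
The mode of a Gamma(a, b) with a ≥ 1 (shape–rate) is (a−1)/b = 60/10 ≈ 6.00.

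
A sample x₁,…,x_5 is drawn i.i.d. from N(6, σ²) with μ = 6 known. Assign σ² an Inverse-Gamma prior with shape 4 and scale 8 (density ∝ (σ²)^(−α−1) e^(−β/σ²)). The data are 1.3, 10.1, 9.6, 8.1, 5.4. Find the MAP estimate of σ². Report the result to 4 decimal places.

Sum of squared deviations about the known mean: SS = (1.3−6)² + (10.1−6)² + (9.6−6)² + (8.1−6)² + (5.4−6)² = 56.63.
The Normal likelihood contributes (σ²)^(−n/2) exp(−SS/(2σ²)), so the posterior is Inverse-Gamma(α + n/2, β + SS/2) = Inverse-Gamma(6.5, 36.315).
The mode of Inverse-Gamma(a, b) is b/(a+1) = 36.315/7.5 ≈ 4.8420.

σ̂²_MAP = 4.8420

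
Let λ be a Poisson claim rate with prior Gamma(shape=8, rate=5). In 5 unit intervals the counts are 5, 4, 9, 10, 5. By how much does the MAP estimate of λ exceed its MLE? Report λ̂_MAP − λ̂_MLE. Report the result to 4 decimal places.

MAP − MLE = -2.6000

Σxᵢ = 33. Posterior is Gamma(41, 10); MAP = (41−1)/10 = 40/10 ≈ 4.00000.
MLE = x̄ = 33/5 ≈ 6.60000.
Difference = 40/10 − 33/5 = -13/5 ≈ -2.6000.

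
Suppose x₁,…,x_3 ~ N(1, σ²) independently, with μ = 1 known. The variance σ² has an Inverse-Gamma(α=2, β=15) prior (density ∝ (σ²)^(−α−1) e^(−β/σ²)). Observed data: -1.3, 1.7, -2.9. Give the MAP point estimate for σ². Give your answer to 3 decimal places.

σ̂²_MAP = 5.666

Sum of squared deviations about the known mean: SS = (-1.3−1)² + (1.7−1)² + (-2.9−1)² = 20.99.
The Normal likelihood contributes (σ²)^(−n/2) exp(−SS/(2σ²)), so the posterior is Inverse-Gamma(α + n/2, β + SS/2) = Inverse-Gamma(3.5, 25.495).
The mode of Inverse-Gamma(a, b) is b/(a+1) = 25.495/4.5 ≈ 5.666.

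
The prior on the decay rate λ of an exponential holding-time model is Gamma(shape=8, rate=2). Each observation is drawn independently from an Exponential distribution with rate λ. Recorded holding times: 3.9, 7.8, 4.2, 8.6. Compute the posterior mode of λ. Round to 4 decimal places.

λ̂_MAP = 0.4151

The Exponential(rate=λ) likelihood is ∝ λ^n e^(−λΣtᵢ). Here n = 4 and Σtᵢ = 3.9 + 7.8 + 4.2 + 8.6 = 24.5.
Posterior ∝ λ^7e^(−2λ) · λ^4e^(−24.5λ) = λ^11e^(−26.5λ), i.e. Gamma(12, 26.5).
Mode = (a−1)/b = 11/26.5 ≈ 0.4151.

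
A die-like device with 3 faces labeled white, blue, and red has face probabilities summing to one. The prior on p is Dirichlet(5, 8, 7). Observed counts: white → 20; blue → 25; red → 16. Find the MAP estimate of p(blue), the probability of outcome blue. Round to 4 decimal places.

The posterior is Dirichlet(αᵢ + nᵢ) = Dirichlet(25, 33, 23).
For a Dirichlet(a₁,…,a_K) with all aᵢ > 1, the mode has j-th component (aⱼ − 1)/(Σaᵢ − K).
Here Σaᵢ = 81 and K = 3, so p(blue) = (33 − 1)/(81 − 3) = 32/78 ≈ 0.4103.

MAP estimate of p(blue) = 0.4103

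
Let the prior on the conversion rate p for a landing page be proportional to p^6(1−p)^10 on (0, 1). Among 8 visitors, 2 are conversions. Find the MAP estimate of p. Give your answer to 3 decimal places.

The prior density ∝ p^6(1−p)^10 is the kernel of Beta(7, 11).
Data: 2 successes in 8 trials. The binomial likelihood contributes p^2(1−p)^6, so the posterior is Beta(7+2, 11+6) = Beta(9, 17).
For Beta(a, b) with a, b > 1 the mode is (a−1)/(a+b−2) = 8/24 ≈ 0.333.

p̂_MAP = 0.333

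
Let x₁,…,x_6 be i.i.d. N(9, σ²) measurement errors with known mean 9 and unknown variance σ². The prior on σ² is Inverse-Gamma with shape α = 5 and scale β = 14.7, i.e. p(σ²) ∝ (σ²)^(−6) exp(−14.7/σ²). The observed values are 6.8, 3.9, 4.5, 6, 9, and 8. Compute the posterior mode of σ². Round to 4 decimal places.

Sum of squared deviations about the known mean: SS = (6.8−9)² + (3.9−9)² + (4.5−9)² + (6−9)² + (9−9)² + (8−9)² = 61.1.
The Normal likelihood contributes (σ²)^(−n/2) exp(−SS/(2σ²)), so the posterior is Inverse-Gamma(α + n/2, β + SS/2) = Inverse-Gamma(8, 45.25).
The mode of Inverse-Gamma(a, b) is b/(a+1) = 45.25/9 ≈ 5.0278.

σ̂²_MAP = 5.0278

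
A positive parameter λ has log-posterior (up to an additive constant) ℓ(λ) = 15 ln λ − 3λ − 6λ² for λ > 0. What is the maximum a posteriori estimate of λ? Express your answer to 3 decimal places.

λ̂_MAP = 1.000

ℓ'(λ) = 15/λ − 3 − 12λ. Setting this to zero and multiplying by λ: 12λ² + 3λ − 15 = 0.
λ = (−3 + √(3² + 4·12·15)) / (2·12) = (−3 + √729) / 24 = (−3 + 27)/24 = 1.
ℓ''(λ) = −15/λ² − 12 < 0, confirming a maximum.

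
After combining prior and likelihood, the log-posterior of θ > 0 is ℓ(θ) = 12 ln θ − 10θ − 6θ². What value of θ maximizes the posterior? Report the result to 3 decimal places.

ℓ'(θ) = 12/θ − 10 − 12θ. Setting this to zero and multiplying by θ: 12θ² + 10θ − 12 = 0.
θ = (−10 + √(10² + 4·12·12)) / (2·12) = (−10 + √676) / 24 = (−10 + 26)/24 = 2/3.
ℓ''(θ) = −12/θ² − 12 < 0, confirming a maximum.

θ̂_MAP = 0.667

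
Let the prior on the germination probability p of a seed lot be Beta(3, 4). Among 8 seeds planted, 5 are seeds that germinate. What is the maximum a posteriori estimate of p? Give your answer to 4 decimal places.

Prior: Beta(3, 4).
Data: 5 successes in 8 trials. The binomial likelihood contributes p^5(1−p)^3, so the posterior is Beta(3+5, 4+3) = Beta(8, 7).
For Beta(a, b) with a, b > 1 the mode is (a−1)/(a+b−2) = 7/13 ≈ 0.5385.

p̂_MAP = 0.5385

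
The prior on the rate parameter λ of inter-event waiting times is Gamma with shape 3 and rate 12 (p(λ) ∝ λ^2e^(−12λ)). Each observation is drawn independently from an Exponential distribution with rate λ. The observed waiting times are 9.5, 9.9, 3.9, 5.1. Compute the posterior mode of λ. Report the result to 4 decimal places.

The Exponential(rate=λ) likelihood is ∝ λ^n e^(−λΣtᵢ). Here n = 4 and Σtᵢ = 9.5 + 9.9 + 3.9 + 5.1 = 28.4.
Posterior ∝ λ^2e^(−12λ) · λ^4e^(−28.4λ) = λ^6e^(−40.4λ), i.e. Gamma(7, 40.4).
Mode = (a−1)/b = 6/40.4 ≈ 0.1485.

λ̂_MAP = 0.1485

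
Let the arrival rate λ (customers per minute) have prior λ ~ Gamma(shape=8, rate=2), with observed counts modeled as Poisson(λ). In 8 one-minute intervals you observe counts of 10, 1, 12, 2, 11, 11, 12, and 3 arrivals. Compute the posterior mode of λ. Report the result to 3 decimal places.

λ̂_MAP = 6.900

Σxᵢ = 10+1+12+2+11+11+12+3 = 62, with n = 8.
Posterior ∝ λ^7e^(−2λ) · λ^62e^(−8λ) = λ^69e^(−10λ), i.e. Gamma(shape=70, rate=10).
The mode of a Gamma(a, b) with a ≥ 1 (shape–rate) is (a−1)/b = 69/10 ≈ 6.900.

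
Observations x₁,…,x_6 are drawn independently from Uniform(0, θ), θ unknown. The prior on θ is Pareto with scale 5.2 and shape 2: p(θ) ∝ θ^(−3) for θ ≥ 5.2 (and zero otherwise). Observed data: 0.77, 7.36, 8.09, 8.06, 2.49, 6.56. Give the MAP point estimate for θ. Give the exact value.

The Uniform(0, θ) likelihood is θ^(−n) for θ ≥ max(xᵢ), zero otherwise. Here max(xᵢ) = 8.09.
Posterior ∝ θ^(−3) · θ^(−6) = θ^(−9) on θ ≥ max(5.2, 8.09) = 8.09.
This density is strictly decreasing in θ, so the posterior mode lies at the lower boundary of the support.

θ̂_MAP = 8.09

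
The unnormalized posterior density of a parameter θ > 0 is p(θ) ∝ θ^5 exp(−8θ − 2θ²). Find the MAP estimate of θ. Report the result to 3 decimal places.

ℓ'(θ) = 5/θ − 8 − 4θ. Setting this to zero and multiplying by θ: 4θ² + 8θ − 5 = 0.
θ = (−8 + √(8² + 4·4·5)) / (2·4) = (−8 + √144) / 8 = (−8 + 12)/8 = 1/2.
ℓ''(θ) = −5/θ² − 4 < 0, confirming a maximum.

θ̂_MAP = 0.500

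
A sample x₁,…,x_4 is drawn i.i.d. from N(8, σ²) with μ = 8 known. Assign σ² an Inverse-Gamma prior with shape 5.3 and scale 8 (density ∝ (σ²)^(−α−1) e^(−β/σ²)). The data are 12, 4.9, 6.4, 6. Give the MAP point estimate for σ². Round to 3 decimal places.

Sum of squared deviations about the known mean: SS = (12−8)² + (4.9−8)² + (6.4−8)² + (6−8)² = 32.17.
The Normal likelihood contributes (σ²)^(−n/2) exp(−SS/(2σ²)), so the posterior is Inverse-Gamma(α + n/2, β + SS/2) = Inverse-Gamma(7.3, 24.085).
The mode of Inverse-Gamma(a, b) is b/(a+1) = 24.085/8.3 ≈ 2.902.

σ̂²_MAP = 2.902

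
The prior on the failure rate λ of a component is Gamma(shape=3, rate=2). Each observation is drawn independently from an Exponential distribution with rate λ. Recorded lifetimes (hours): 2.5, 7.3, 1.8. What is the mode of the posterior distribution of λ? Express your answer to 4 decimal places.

λ̂_MAP = 0.3676

The Exponential(rate=λ) likelihood is ∝ λ^n e^(−λΣtᵢ). Here n = 3 and Σtᵢ = 2.5 + 7.3 + 1.8 = 11.6.
Posterior ∝ λ^2e^(−2λ) · λ^3e^(−11.6λ) = λ^5e^(−13.6λ), i.e. Gamma(6, 13.6).
Mode = (a−1)/b = 5/13.6 ≈ 0.3676.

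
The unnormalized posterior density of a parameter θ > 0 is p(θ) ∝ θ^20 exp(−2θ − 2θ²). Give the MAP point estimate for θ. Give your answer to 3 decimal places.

θ̂_MAP = 2.000

ℓ'(θ) = 20/θ − 2 − 4θ. Setting this to zero and multiplying by θ: 4θ² + 2θ − 20 = 0.
θ = (−2 + √(2² + 4·4·20)) / (2·4) = (−2 + √324) / 8 = (−2 + 18)/8 = 2.
ℓ''(θ) = −20/θ² − 4 < 0, confirming a maximum.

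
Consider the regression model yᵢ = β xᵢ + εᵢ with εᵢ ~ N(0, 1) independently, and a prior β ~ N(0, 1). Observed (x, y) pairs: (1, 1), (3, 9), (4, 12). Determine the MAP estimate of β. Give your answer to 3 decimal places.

log p(β | y) = −Σ(yᵢ − βxᵢ)²/(2·1) − β²/(2·1) + const.
Setting the derivative to zero: Σxᵢ(yᵢ − βxᵢ)/1 − β/1 = 0, so β = Σxᵢyᵢ / (Σxᵢ² + σ²/τ²).
Σxᵢyᵢ = 1·1 + 3·9 + 4·12 = 76; Σxᵢ² = 26; σ²/τ² = 1.
β̂_MAP = 76 / (26 + 1) = 76/27 ≈ 2.815.

β̂_MAP = 2.815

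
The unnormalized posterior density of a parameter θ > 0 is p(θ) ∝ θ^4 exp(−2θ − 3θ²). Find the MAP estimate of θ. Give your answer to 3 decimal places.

θ̂_MAP = 0.667

ℓ'(θ) = 4/θ − 2 − 6θ. Setting this to zero and multiplying by θ: 6θ² + 2θ − 4 = 0.
θ = (−2 + √(2² + 4·6·4)) / (2·6) = (−2 + √100) / 12 = (−2 + 10)/12 = 2/3.
ℓ''(θ) = −4/θ² − 6 < 0, confirming a maximum.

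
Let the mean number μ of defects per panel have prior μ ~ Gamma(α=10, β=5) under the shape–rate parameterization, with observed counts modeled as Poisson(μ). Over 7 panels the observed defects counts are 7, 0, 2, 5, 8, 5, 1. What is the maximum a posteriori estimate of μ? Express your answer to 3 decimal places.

Σxᵢ = 7+0+2+5+8+5+1 = 28, with n = 7.
Posterior ∝ μ^9e^(−5μ) · μ^28e^(−7μ) = μ^37e^(−12μ), i.e. Gamma(shape=38, rate=12).
The mode of a Gamma(a, b) with a ≥ 1 (shape–rate) is (a−1)/b = 37/12 ≈ 3.083.

μ̂_MAP = 3.083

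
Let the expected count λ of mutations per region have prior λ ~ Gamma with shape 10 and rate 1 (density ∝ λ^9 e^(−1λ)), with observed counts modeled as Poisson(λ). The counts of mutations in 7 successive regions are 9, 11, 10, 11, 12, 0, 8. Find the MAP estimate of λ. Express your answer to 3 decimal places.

Σxᵢ = 9+11+10+11+12+0+8 = 61, with n = 7.
Posterior ∝ λ^9e^(−1λ) · λ^61e^(−7λ) = λ^70e^(−8λ), i.e. Gamma(shape=71, rate=8).
The mode of a Gamma(a, b) with a ≥ 1 (shape–rate) is (a−1)/b = 70/8 ≈ 8.750.

λ̂_MAP = 8.750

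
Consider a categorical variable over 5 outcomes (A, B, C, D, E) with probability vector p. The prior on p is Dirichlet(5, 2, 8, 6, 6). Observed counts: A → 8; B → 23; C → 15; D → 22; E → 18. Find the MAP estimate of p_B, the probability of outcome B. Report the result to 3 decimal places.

MAP estimate of p_B = 0.222

The posterior is Dirichlet(αᵢ + nᵢ) = Dirichlet(13, 25, 23, 28, 24).
For a Dirichlet(a₁,…,a_K) with all aᵢ > 1, the mode has j-th component (aⱼ − 1)/(Σaᵢ − K).
Here Σaᵢ = 113 and K = 5, so p_B = (25 − 1)/(113 − 5) = 24/108 ≈ 0.222.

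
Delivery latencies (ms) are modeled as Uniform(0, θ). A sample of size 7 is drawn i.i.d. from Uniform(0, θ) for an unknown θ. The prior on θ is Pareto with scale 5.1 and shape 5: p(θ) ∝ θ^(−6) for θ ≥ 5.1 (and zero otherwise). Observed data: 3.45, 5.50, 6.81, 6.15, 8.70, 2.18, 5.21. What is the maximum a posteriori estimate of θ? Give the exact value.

The Uniform(0, θ) likelihood is θ^(−n) for θ ≥ max(xᵢ), zero otherwise. Here max(xᵢ) = 8.70.
Posterior ∝ θ^(−6) · θ^(−7) = θ^(−13) on θ ≥ max(5.1, 8.70) = 8.70.
This density is strictly decreasing in θ, so the posterior mode lies at the lower boundary of the support.

θ̂_MAP = 8.70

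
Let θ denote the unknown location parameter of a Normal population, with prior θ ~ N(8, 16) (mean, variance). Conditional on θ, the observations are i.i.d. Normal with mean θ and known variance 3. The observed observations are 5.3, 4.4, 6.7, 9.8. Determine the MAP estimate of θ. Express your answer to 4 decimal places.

n = 4; x̄ = (5.3 + 4.4 + 6.7 + 9.8)/4 = 26.2/4 = 6.55.
For a Normal prior and Normal likelihood with known variance, the posterior is Normal; its mode equals its mean, the precision-weighted average.
Prior precision 1/σ₀² = 1/16 = 0.0625; data precision n/σ² = 4/3.
θ̂ = (0.0625·8 + (4/3)·6.55) / (0.0625 + 4/3) = (277/30)/(67/48) = 2216/335 ≈ 6.6149.

θ̂_MAP = 6.6149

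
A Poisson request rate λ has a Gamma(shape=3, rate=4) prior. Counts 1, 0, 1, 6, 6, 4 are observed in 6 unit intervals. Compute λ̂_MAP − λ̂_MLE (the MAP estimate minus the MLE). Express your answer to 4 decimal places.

Σxᵢ = 18. Posterior is Gamma(21, 10); MAP = (21−1)/10 = 20/10 ≈ 2.00000.
MLE = x̄ = 18/6 ≈ 3.00000.
Difference = 20/10 − 18/6 = -1 ≈ -1.0000.

MAP − MLE = -1.0000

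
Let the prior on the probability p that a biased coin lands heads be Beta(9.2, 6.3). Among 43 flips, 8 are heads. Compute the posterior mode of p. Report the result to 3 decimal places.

p̂_MAP = 0.287

Prior: Beta(9.2, 6.3).
Data: 8 successes in 43 trials. The binomial likelihood contributes p^8(1−p)^35, so the posterior is Beta(9.2+8, 6.3+35) = Beta(17.2, 41.3).
For Beta(a, b) with a, b > 1 the mode is (a−1)/(a+b−2) = 16.2/56.5 ≈ 0.287.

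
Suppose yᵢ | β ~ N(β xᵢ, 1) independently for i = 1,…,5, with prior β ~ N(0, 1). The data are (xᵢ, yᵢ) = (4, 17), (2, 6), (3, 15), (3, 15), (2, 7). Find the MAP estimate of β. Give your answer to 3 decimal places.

log p(β | y) = −Σ(yᵢ − βxᵢ)²/(2·1) − β²/(2·1) + const.
Setting the derivative to zero: Σxᵢ(yᵢ − βxᵢ)/1 − β/1 = 0, so β = Σxᵢyᵢ / (Σxᵢ² + σ²/τ²).
Σxᵢyᵢ = 4·17 + 2·6 + 3·15 + 3·15 + 2·7 = 184; Σxᵢ² = 42; σ²/τ² = 1.
β̂_MAP = 184 / (42 + 1) = 184/43 ≈ 4.279.

β̂_MAP = 4.279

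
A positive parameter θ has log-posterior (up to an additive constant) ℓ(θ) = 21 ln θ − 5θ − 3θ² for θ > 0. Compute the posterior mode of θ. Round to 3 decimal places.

ℓ'(θ) = 21/θ − 5 − 6θ. Setting this to zero and multiplying by θ: 6θ² + 5θ − 21 = 0.
θ = (−5 + √(5² + 4·6·21)) / (2·6) = (−5 + √529) / 12 = (−5 + 23)/12 = 3/2.
ℓ''(θ) = −21/θ² − 6 < 0, confirming a maximum.

θ̂_MAP = 1.500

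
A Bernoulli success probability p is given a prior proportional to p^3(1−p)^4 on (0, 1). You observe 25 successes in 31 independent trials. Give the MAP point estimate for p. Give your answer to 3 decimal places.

The prior density ∝ p^3(1−p)^4 is the kernel of Beta(4, 5).
Data: 25 successes in 31 trials. The binomial likelihood contributes p^25(1−p)^6, so the posterior is Beta(4+25, 5+6) = Beta(29, 11).
For Beta(a, b) with a, b > 1 the mode is (a−1)/(a+b−2) = 28/38 ≈ 0.737.

p̂_MAP = 0.737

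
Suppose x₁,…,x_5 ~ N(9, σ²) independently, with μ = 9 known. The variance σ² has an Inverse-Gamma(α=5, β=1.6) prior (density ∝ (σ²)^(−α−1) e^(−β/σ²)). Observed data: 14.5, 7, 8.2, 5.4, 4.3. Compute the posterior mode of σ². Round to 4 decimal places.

σ̂²_MAP = 4.3024

Sum of squared deviations about the known mean: SS = (14.5−9)² + (7−9)² + (8.2−9)² + (5.4−9)² + (4.3−9)² = 69.94.
The Normal likelihood contributes (σ²)^(−n/2) exp(−SS/(2σ²)), so the posterior is Inverse-Gamma(α + n/2, β + SS/2) = Inverse-Gamma(7.5, 36.57).
The mode of Inverse-Gamma(a, b) is b/(a+1) = 36.57/8.5 ≈ 4.3024.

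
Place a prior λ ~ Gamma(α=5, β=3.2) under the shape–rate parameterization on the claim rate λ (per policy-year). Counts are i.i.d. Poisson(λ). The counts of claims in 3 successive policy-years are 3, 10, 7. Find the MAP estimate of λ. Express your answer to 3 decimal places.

λ̂_MAP = 3.871

Σxᵢ = 3+10+7 = 20, with n = 3.
Posterior ∝ λ^4e^(−3.2λ) · λ^20e^(−3λ) = λ^24e^(−6.2λ), i.e. Gamma(shape=25, rate=6.2).
The mode of a Gamma(a, b) with a ≥ 1 (shape–rate) is (a−1)/b = 24/6.2 ≈ 3.871.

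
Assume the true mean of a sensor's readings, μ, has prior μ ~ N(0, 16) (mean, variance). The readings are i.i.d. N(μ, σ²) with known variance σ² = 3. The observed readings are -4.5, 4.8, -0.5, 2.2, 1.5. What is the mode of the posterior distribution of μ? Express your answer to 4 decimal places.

μ̂_MAP = 0.6747

n = 5; x̄ = ((-4.5) + 4.8 + (-0.5) + 2.2 + 1.5)/5 = 3.5/5 = 0.7.
For a Normal prior and Normal likelihood with known variance, the posterior is Normal; its mode equals its mean, the precision-weighted average.
Prior precision 1/σ₀² = 1/16 = 0.0625; data precision n/σ² = 5/3.
μ̂ = (0.0625·0 + (5/3)·0.7) / (0.0625 + 5/3) = (7/6)/(83/48) = 56/83 ≈ 0.6747.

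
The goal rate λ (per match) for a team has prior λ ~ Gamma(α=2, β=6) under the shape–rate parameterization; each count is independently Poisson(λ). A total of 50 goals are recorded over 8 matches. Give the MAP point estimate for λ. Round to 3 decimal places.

Σxᵢ = 50, n = 8.
Posterior ∝ λe^(−6λ) · λ^50e^(−8λ) = λ^51e^(−14λ), i.e. Gamma(shape=52, rate=14).
The mode of a Gamma(a, b) with a ≥ 1 (shape–rate) is (a−1)/b = 51/14 ≈ 3.643.

λ̂_MAP = 3.643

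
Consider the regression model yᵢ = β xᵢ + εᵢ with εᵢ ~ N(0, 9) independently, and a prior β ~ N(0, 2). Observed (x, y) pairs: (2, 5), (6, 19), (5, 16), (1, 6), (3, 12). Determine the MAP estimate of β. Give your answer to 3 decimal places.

β̂_MAP = 3.094

log p(β | y) = −Σ(yᵢ − βxᵢ)²/(2·9) − β²/(2·2) + const.
Setting the derivative to zero: Σxᵢ(yᵢ − βxᵢ)/9 − β/2 = 0, so β = Σxᵢyᵢ / (Σxᵢ² + σ²/τ²).
Σxᵢyᵢ = 2·5 + 6·19 + 5·16 + 1·6 + 3·12 = 246; Σxᵢ² = 75; σ²/τ² = 4.5.
β̂_MAP = 246 / (75 + 4.5) = 246/79.5 ≈ 3.094.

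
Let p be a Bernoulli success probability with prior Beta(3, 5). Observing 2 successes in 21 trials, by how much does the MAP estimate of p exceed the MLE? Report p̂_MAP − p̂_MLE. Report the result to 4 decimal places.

Posterior is Beta(5, 24); MAP = (5−1)/(29−2) = 4/27 ≈ 0.14815.
MLE ignores the prior: p̂_MLE = k/n = 2/21 ≈ 0.09524.
Difference = 4/27 − 2/21 = 10/189 ≈ 0.0529.

MAP − MLE = 0.0529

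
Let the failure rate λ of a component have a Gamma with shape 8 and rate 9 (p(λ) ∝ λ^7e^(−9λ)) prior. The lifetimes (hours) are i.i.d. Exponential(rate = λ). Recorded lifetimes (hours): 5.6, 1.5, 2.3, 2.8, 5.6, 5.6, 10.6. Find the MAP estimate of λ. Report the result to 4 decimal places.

The Exponential(rate=λ) likelihood is ∝ λ^n e^(−λΣtᵢ). Here n = 7 and Σtᵢ = 5.6 + 1.5 + 2.3 + 2.8 + 5.6 + 5.6 + 10.6 = 34.
Posterior ∝ λ^7e^(−9λ) · λ^7e^(−34λ) = λ^14e^(−43λ), i.e. Gamma(15, 43).
Mode = (a−1)/b = 14/43 ≈ 0.3256.

λ̂_MAP = 0.3256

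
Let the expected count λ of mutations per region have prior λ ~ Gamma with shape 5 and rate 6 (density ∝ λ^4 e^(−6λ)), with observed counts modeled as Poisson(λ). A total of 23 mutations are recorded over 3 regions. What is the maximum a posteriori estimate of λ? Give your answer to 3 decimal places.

Σxᵢ = 23, n = 3.
Posterior ∝ λ^4e^(−6λ) · λ^23e^(−3λ) = λ^27e^(−9λ), i.e. Gamma(shape=28, rate=9).
The mode of a Gamma(a, b) with a ≥ 1 (shape–rate) is (a−1)/b = 27/9 ≈ 3.000.

λ̂_MAP = 3.000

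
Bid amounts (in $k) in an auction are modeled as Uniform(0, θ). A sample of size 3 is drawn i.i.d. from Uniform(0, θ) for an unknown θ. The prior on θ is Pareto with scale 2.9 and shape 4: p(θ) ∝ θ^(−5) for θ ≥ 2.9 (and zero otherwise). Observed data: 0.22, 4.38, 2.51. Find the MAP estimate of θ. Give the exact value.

θ̂_MAP = 4.38

The Uniform(0, θ) likelihood is θ^(−n) for θ ≥ max(xᵢ), zero otherwise. Here max(xᵢ) = 4.38.
Posterior ∝ θ^(−5) · θ^(−3) = θ^(−8) on θ ≥ max(2.9, 4.38) = 4.38.
This density is strictly decreasing in θ, so the posterior mode lies at the lower boundary of the support.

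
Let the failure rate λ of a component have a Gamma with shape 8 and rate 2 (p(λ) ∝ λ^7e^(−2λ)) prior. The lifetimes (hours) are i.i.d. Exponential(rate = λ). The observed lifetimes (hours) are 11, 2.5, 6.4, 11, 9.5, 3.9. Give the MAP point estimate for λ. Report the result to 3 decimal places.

λ̂_MAP = 0.281

The Exponential(rate=λ) likelihood is ∝ λ^n e^(−λΣtᵢ). Here n = 6 and Σtᵢ = 11 + 2.5 + 6.4 + 11 + 9.5 + 3.9 = 44.3.
Posterior ∝ λ^7e^(−2λ) · λ^6e^(−44.3λ) = λ^13e^(−46.3λ), i.e. Gamma(14, 46.3).
Mode = (a−1)/b = 13/46.3 ≈ 0.281.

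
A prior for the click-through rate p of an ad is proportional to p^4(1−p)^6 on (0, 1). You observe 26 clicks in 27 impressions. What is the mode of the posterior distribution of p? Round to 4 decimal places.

p̂_MAP = 0.8108

The prior density ∝ p^4(1−p)^6 is the kernel of Beta(5, 7).
Data: 26 successes in 27 trials. The binomial likelihood contributes p^26(1−p)^1, so the posterior is Beta(5+26, 7+1) = Beta(31, 8).
For Beta(a, b) with a, b > 1 the mode is (a−1)/(a+b−2) = 30/37 ≈ 0.8108.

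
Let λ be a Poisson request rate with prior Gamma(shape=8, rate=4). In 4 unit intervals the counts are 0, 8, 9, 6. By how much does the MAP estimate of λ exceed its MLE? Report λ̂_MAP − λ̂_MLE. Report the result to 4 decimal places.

Σxᵢ = 23. Posterior is Gamma(31, 8); MAP = (31−1)/8 = 30/8 ≈ 3.75000.
MLE = x̄ = 23/4 ≈ 5.75000.
Difference = 30/8 − 23/4 = -2 ≈ -2.0000.

MAP − MLE = -2.0000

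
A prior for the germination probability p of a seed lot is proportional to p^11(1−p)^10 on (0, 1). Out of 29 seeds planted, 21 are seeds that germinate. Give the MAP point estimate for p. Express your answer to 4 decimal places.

p̂_MAP = 0.6400

The prior density ∝ p^11(1−p)^10 is the kernel of Beta(12, 11).
Data: 21 successes in 29 trials. The binomial likelihood contributes p^21(1−p)^8, so the posterior is Beta(12+21, 11+8) = Beta(33, 19).
For Beta(a, b) with a, b > 1 the mode is (a−1)/(a+b−2) = 32/50 ≈ 0.6400.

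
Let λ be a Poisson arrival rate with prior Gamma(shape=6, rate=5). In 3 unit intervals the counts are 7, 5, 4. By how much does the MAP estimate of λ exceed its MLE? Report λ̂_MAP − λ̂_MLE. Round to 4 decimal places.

Σxᵢ = 16. Posterior is Gamma(22, 8); MAP = (22−1)/8 = 21/8 ≈ 2.62500.
MLE = x̄ = 16/3 ≈ 5.33333.
Difference = 21/8 − 16/3 = -65/24 ≈ -2.7083.

MAP − MLE = -2.7083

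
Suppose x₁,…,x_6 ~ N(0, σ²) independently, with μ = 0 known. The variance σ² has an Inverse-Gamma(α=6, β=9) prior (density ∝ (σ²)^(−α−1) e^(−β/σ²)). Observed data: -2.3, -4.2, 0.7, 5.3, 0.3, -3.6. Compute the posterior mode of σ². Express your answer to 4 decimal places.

σ̂²_MAP = 4.1280

Sum of squared deviations about the known mean: SS = (-2.3−0)² + (-4.2−0)² + (0.7−0)² + (5.3−0)² + (0.3−0)² + (-3.6−0)² = 64.56.
The Normal likelihood contributes (σ²)^(−n/2) exp(−SS/(2σ²)), so the posterior is Inverse-Gamma(α + n/2, β + SS/2) = Inverse-Gamma(9, 41.28).
The mode of Inverse-Gamma(a, b) is b/(a+1) = 41.28/10 ≈ 4.1280.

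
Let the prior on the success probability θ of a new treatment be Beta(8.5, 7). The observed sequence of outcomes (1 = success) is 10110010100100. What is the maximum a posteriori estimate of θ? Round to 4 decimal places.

θ̂_MAP = 0.4909

Prior: Beta(8.5, 7).
Data: 6 successes in 14 trials (from the sequence). The binomial likelihood contributes θ^6(1−θ)^8, so the posterior is Beta(8.5+6, 7+8) = Beta(14.5, 15).
For Beta(a, b) with a, b > 1 the mode is (a−1)/(a+b−2) = 13.5/27.5 ≈ 0.4909.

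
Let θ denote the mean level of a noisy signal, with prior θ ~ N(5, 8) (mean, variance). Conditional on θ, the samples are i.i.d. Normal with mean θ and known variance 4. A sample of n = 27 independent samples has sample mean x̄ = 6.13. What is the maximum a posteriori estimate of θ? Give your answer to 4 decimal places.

n = 27, x̄ = 6.13.
For a Normal prior and Normal likelihood with known variance, the posterior is Normal; its mode equals its mean, the precision-weighted average.
Prior precision 1/σ₀² = 1/8 = 0.125; data precision n/σ² = 27/4 = 6.75.
θ̂ = (0.125·5 + 6.75·6.13) / (0.125 + 6.75) = 42.0025/6.875 = 16801/2750 ≈ 6.1095.

θ̂_MAP = 6.1095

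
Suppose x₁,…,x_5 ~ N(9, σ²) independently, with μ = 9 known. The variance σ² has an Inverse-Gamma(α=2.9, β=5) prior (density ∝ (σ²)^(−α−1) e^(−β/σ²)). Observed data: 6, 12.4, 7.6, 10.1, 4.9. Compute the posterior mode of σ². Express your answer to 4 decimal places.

Sum of squared deviations about the known mean: SS = (6−9)² + (12.4−9)² + (7.6−9)² + (10.1−9)² + (4.9−9)² = 40.54.
The Normal likelihood contributes (σ²)^(−n/2) exp(−SS/(2σ²)), so the posterior is Inverse-Gamma(α + n/2, β + SS/2) = Inverse-Gamma(5.4, 25.27).
The mode of Inverse-Gamma(a, b) is b/(a+1) = 25.27/6.4 ≈ 3.9484.

σ̂²_MAP = 3.9484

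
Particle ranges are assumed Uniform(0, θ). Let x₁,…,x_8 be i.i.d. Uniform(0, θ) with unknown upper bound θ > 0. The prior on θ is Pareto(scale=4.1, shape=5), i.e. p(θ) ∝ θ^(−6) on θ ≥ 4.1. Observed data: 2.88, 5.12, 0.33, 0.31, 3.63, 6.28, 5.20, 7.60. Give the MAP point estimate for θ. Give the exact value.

θ̂_MAP = 7.60

The Uniform(0, θ) likelihood is θ^(−n) for θ ≥ max(xᵢ), zero otherwise. Here max(xᵢ) = 7.60.
Posterior ∝ θ^(−6) · θ^(−8) = θ^(−14) on θ ≥ max(4.1, 7.60) = 7.60.
This density is strictly decreasing in θ, so the posterior mode lies at the lower boundary of the support.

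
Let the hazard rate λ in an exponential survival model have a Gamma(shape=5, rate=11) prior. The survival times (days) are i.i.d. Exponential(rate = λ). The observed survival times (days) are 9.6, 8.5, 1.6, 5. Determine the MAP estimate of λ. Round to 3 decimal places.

λ̂_MAP = 0.224

The Exponential(rate=λ) likelihood is ∝ λ^n e^(−λΣtᵢ). Here n = 4 and Σtᵢ = 9.6 + 8.5 + 1.6 + 5 = 24.7.
Posterior ∝ λ^4e^(−11λ) · λ^4e^(−24.7λ) = λ^8e^(−35.7λ), i.e. Gamma(9, 35.7).
Mode = (a−1)/b = 8/35.7 ≈ 0.224.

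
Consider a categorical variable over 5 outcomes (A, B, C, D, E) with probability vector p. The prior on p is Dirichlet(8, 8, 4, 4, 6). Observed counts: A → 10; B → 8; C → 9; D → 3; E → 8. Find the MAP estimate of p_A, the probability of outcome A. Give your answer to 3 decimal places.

MAP estimate of p_A = 0.270

The posterior is Dirichlet(αᵢ + nᵢ) = Dirichlet(18, 16, 13, 7, 14).
For a Dirichlet(a₁,…,a_K) with all aᵢ > 1, the mode has j-th component (aⱼ − 1)/(Σaᵢ − K).
Here Σaᵢ = 68 and K = 5, so p_A = (18 − 1)/(68 − 5) = 17/63 ≈ 0.270.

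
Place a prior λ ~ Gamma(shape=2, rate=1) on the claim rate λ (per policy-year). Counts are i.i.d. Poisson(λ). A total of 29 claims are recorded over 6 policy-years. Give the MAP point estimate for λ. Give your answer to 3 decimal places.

Σxᵢ = 29, n = 6.
Posterior ∝ λe^(−1λ) · λ^29e^(−6λ) = λ^30e^(−7λ), i.e. Gamma(shape=31, rate=7).
The mode of a Gamma(a, b) with a ≥ 1 (shape–rate) is (a−1)/b = 30/7 ≈ 4.286.

λ̂_MAP = 4.286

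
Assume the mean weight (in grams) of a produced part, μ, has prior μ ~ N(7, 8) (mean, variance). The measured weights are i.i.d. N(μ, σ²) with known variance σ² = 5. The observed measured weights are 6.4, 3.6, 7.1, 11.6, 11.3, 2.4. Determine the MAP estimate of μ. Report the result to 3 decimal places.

n = 6; x̄ = (6.4 + 3.6 + 7.1 + 11.6 + 11.3 + 2.4)/6 = 42.4/6 = 106/15 ≈ 7.0667.
For a Normal prior and Normal likelihood with known variance, the posterior is Normal; its mode equals its mean, the precision-weighted average.
Prior precision 1/σ₀² = 1/8 = 0.125; data precision n/σ² = 6/5 = 1.2.
μ̂ = (0.125·7 + 1.2·(106/15)) / (0.125 + 1.2) = 9.355/1.325 = 1871/265 ≈ 7.060.

μ̂_MAP = 7.060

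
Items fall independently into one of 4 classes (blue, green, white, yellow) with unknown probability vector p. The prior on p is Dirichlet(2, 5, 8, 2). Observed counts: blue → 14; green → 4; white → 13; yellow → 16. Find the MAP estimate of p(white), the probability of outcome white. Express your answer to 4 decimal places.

The posterior is Dirichlet(αᵢ + nᵢ) = Dirichlet(16, 9, 21, 18).
For a Dirichlet(a₁,…,a_K) with all aᵢ > 1, the mode has j-th component (aⱼ − 1)/(Σaᵢ − K).
Here Σaᵢ = 64 and K = 4, so p(white) = (21 − 1)/(64 − 4) = 20/60 ≈ 0.3333.

MAP estimate of p(white) = 0.3333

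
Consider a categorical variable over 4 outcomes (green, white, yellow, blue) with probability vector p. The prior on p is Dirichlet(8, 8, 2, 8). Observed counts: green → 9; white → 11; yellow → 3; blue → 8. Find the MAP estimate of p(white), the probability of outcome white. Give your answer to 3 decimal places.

MAP estimate of p(white) = 0.340

The posterior is Dirichlet(αᵢ + nᵢ) = Dirichlet(17, 19, 5, 16).
For a Dirichlet(a₁,…,a_K) with all aᵢ > 1, the mode has j-th component (aⱼ − 1)/(Σaᵢ − K).
Here Σaᵢ = 57 and K = 4, so p(white) = (19 − 1)/(57 − 4) = 18/53 ≈ 0.340.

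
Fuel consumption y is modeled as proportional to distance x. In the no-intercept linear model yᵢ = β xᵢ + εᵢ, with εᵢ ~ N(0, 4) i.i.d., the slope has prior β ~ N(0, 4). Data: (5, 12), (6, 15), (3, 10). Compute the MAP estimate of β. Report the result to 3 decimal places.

β̂_MAP = 2.535

log p(β | y) = −Σ(yᵢ − βxᵢ)²/(2·4) − β²/(2·4) + const.
Setting the derivative to zero: Σxᵢ(yᵢ − βxᵢ)/4 − β/4 = 0, so β = Σxᵢyᵢ / (Σxᵢ² + σ²/τ²).
Σxᵢyᵢ = 5·12 + 6·15 + 3·10 = 180; Σxᵢ² = 70; σ²/τ² = 1.
β̂_MAP = 180 / (70 + 1) = 180/71 ≈ 2.535.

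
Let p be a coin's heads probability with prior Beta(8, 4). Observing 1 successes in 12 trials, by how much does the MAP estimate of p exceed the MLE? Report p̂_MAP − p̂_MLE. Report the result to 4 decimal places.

Posterior is Beta(9, 15); MAP = (9−1)/(24−2) = 8/22 ≈ 0.36364.
MLE ignores the prior: p̂_MLE = k/n = 1/12 ≈ 0.08333.
Difference = 8/22 − 1/12 = 37/132 ≈ 0.2803.

MAP − MLE = 0.2803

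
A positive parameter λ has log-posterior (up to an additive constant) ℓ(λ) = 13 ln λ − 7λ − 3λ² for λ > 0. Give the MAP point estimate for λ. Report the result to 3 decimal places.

ℓ'(λ) = 13/λ − 7 − 6λ. Setting this to zero and multiplying by λ: 6λ² + 7λ − 13 = 0.
λ = (−7 + √(7² + 4·6·13)) / (2·6) = (−7 + √361) / 12 = (−7 + 19)/12 = 1.
ℓ''(λ) = −13/λ² − 6 < 0, confirming a maximum.

λ̂_MAP = 1.000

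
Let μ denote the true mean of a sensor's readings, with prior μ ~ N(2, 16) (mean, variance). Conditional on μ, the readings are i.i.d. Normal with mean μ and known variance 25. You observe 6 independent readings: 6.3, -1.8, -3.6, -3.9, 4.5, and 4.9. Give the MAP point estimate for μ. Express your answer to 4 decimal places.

μ̂_MAP = 1.2595

n = 6; x̄ = (6.3 + (-1.8) + (-3.6) + (-3.9) + 4.5 + 4.9)/6 = 6.4/6 = 16/15 ≈ 1.0667.
For a Normal prior and Normal likelihood with known variance, the posterior is Normal; its mode equals its mean, the precision-weighted average.
Prior precision 1/σ₀² = 1/16 = 0.0625; data precision n/σ² = 6/25 = 0.24.
μ̂ = (0.0625·2 + 0.24·(16/15)) / (0.0625 + 0.24) = 0.381/0.3025 = 762/605 ≈ 1.2595.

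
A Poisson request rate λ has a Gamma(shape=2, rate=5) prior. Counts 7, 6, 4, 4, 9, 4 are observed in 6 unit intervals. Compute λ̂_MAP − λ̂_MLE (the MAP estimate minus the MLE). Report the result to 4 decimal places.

MAP − MLE = -2.4848

Σxᵢ = 34. Posterior is Gamma(36, 11); MAP = (36−1)/11 = 35/11 ≈ 3.18182.
MLE = x̄ = 34/6 ≈ 5.66667.
Difference = 35/11 − 34/6 = -82/33 ≈ -2.4848.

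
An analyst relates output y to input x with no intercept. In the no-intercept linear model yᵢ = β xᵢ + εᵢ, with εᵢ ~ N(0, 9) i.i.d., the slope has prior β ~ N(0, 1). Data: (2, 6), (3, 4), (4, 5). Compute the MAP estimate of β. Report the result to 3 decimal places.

log p(β | y) = −Σ(yᵢ − βxᵢ)²/(2·9) − β²/(2·1) + const.
Setting the derivative to zero: Σxᵢ(yᵢ − βxᵢ)/9 − β/1 = 0, so β = Σxᵢyᵢ / (Σxᵢ² + σ²/τ²).
Σxᵢyᵢ = 2·6 + 3·4 + 4·5 = 44; Σxᵢ² = 29; σ²/τ² = 9.
β̂_MAP = 44 / (29 + 9) = 44/38 ≈ 1.158.

β̂_MAP = 1.158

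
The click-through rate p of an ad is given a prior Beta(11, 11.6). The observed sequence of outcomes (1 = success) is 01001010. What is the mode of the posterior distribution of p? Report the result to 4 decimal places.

p̂_MAP = 0.4545

Prior: Beta(11, 11.6).
Data: 3 successes in 8 trials (from the sequence). The binomial likelihood contributes p^3(1−p)^5, so the posterior is Beta(11+3, 11.6+5) = Beta(14, 16.6).
For Beta(a, b) with a, b > 1 the mode is (a−1)/(a+b−2) = 13/28.6 ≈ 0.4545.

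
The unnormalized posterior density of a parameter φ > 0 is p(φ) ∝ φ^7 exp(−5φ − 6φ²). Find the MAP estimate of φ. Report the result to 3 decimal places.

ℓ'(φ) = 7/φ − 5 − 12φ. Setting this to zero and multiplying by φ: 12φ² + 5φ − 7 = 0.
φ = (−5 + √(5² + 4·12·7)) / (2·12) = (−5 + √361) / 24 = (−5 + 19)/24 = 7/12.
ℓ''(φ) = −7/φ² − 12 < 0, confirming a maximum.

φ̂_MAP = 0.583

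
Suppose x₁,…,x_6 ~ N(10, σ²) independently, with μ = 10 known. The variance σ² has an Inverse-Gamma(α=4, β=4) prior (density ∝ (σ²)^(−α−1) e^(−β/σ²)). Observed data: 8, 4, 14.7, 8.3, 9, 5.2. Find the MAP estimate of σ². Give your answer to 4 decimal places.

σ̂²_MAP = 6.0638

Sum of squared deviations about the known mean: SS = (8−10)² + (4−10)² + (14.7−10)² + (8.3−10)² + (9−10)² + (5.2−10)² = 89.02.
The Normal likelihood contributes (σ²)^(−n/2) exp(−SS/(2σ²)), so the posterior is Inverse-Gamma(α + n/2, β + SS/2) = Inverse-Gamma(7, 48.51).
The mode of Inverse-Gamma(a, b) is b/(a+1) = 48.51/8 ≈ 6.0638.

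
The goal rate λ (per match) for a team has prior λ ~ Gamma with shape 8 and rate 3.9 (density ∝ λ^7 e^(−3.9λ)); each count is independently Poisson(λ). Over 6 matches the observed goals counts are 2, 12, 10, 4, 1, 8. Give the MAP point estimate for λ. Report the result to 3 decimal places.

Σxᵢ = 2+12+10+4+1+8 = 37, with n = 6.
Posterior ∝ λ^7e^(−3.9λ) · λ^37e^(−6λ) = λ^44e^(−9.9λ), i.e. Gamma(shape=45, rate=9.9).
The mode of a Gamma(a, b) with a ≥ 1 (shape–rate) is (a−1)/b = 44/9.9 ≈ 4.444.

λ̂_MAP = 4.444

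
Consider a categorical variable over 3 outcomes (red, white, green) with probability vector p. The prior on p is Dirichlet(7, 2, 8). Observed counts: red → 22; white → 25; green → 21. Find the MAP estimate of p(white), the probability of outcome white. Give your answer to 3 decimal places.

MAP estimate of p(white) = 0.317

The posterior is Dirichlet(αᵢ + nᵢ) = Dirichlet(29, 27, 29).
For a Dirichlet(a₁,…,a_K) with all aᵢ > 1, the mode has j-th component (aⱼ − 1)/(Σaᵢ − K).
Here Σaᵢ = 85 and K = 3, so p(white) = (27 − 1)/(85 − 3) = 26/82 ≈ 0.317.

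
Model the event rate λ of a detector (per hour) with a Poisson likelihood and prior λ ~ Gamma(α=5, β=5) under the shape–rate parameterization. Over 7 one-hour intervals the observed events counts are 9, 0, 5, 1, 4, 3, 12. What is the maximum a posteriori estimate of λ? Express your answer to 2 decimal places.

Σxᵢ = 9+0+5+1+4+3+12 = 34, with n = 7.
Posterior ∝ λ^4e^(−5λ) · λ^34e^(−7λ) = λ^38e^(−12λ), i.e. Gamma(shape=39, rate=12).
The mode of a Gamma(a, b) with a ≥ 1 (shape–rate) is (a−1)/b = 38/12 ≈ 3.17.

λ̂_MAP = 3.17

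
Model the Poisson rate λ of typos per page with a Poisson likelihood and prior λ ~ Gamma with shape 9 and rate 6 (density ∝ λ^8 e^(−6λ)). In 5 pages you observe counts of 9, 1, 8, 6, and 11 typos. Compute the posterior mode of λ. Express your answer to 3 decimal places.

λ̂_MAP = 3.909

Σxᵢ = 9+1+8+6+11 = 35, with n = 5.
Posterior ∝ λ^8e^(−6λ) · λ^35e^(−5λ) = λ^43e^(−11λ), i.e. Gamma(shape=44, rate=11).
The mode of a Gamma(a, b) with a ≥ 1 (shape–rate) is (a−1)/b = 43/11 ≈ 3.909.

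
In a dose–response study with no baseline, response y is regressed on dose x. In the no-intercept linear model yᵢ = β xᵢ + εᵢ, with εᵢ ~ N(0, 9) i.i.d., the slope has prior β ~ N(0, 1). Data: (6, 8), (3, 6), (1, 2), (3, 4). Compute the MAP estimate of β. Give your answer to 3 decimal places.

β̂_MAP = 1.250

log p(β | y) = −Σ(yᵢ − βxᵢ)²/(2·9) − β²/(2·1) + const.
Setting the derivative to zero: Σxᵢ(yᵢ − βxᵢ)/9 − β/1 = 0, so β = Σxᵢyᵢ / (Σxᵢ² + σ²/τ²).
Σxᵢyᵢ = 6·8 + 3·6 + 1·2 + 3·4 = 80; Σxᵢ² = 55; σ²/τ² = 9.
β̂_MAP = 80 / (55 + 9) = 80/64 ≈ 1.250.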